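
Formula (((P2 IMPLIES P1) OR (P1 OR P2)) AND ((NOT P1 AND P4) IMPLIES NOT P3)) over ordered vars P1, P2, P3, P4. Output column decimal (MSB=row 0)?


Formula: (((P2 IMPLIES P1) OR (P1 OR P2)) AND ((NOT P1 AND P4) IMPLIES NOT P3)) over P1, P2, P3, P4 (16 rows)
Evaluate each row (bits = P1,P2,P3,P4, MSB first):
  row 0 [0000]: (((0 IMPLIES 0) OR (0 OR 0)) AND ((NOT 0 AND 0) IMPLIES NOT 0)) -> 1
  row 1 [0001]: (((0 IMPLIES 0) OR (0 OR 0)) AND ((NOT 0 AND 1) IMPLIES NOT 0)) -> 1
  row 2 [0010]: (((0 IMPLIES 0) OR (0 OR 0)) AND ((NOT 0 AND 0) IMPLIES NOT 1)) -> 1
  row 3 [0011]: (((0 IMPLIES 0) OR (0 OR 0)) AND ((NOT 0 AND 1) IMPLIES NOT 1)) -> 0
  row 4 [0100]: (((1 IMPLIES 0) OR (0 OR 1)) AND ((NOT 0 AND 0) IMPLIES NOT 0)) -> 1
  row 5 [0101]: (((1 IMPLIES 0) OR (0 OR 1)) AND ((NOT 0 AND 1) IMPLIES NOT 0)) -> 1
  row 6 [0110]: (((1 IMPLIES 0) OR (0 OR 1)) AND ((NOT 0 AND 0) IMPLIES NOT 1)) -> 1
  row 7 [0111]: (((1 IMPLIES 0) OR (0 OR 1)) AND ((NOT 0 AND 1) IMPLIES NOT 1)) -> 0
  row 8 [1000]: (((0 IMPLIES 1) OR (1 OR 0)) AND ((NOT 1 AND 0) IMPLIES NOT 0)) -> 1
  row 9 [1001]: (((0 IMPLIES 1) OR (1 OR 0)) AND ((NOT 1 AND 1) IMPLIES NOT 0)) -> 1
  row 10 [1010]: (((0 IMPLIES 1) OR (1 OR 0)) AND ((NOT 1 AND 0) IMPLIES NOT 1)) -> 1
  row 11 [1011]: (((0 IMPLIES 1) OR (1 OR 0)) AND ((NOT 1 AND 1) IMPLIES NOT 1)) -> 1
  row 12 [1100]: (((1 IMPLIES 1) OR (1 OR 1)) AND ((NOT 1 AND 0) IMPLIES NOT 0)) -> 1
  row 13 [1101]: (((1 IMPLIES 1) OR (1 OR 1)) AND ((NOT 1 AND 1) IMPLIES NOT 0)) -> 1
  row 14 [1110]: (((1 IMPLIES 1) OR (1 OR 1)) AND ((NOT 1 AND 0) IMPLIES NOT 1)) -> 1
  row 15 [1111]: (((1 IMPLIES 1) OR (1 OR 1)) AND ((NOT 1 AND 1) IMPLIES NOT 1)) -> 1
Full result column, 4 rows per line (P1,P2 fixed per line; P3,P4 runs 00..11 left to right):
  rows 0-3 [P1,P2=00]: 1110  = hex E
  rows 4-7 [P1,P2=01]: 1110  = hex E
  rows 8-11 [P1,P2=10]: 1111  = hex F
  rows 12-15 [P1,P2=11]: 1111  = hex F
Output column (row 0 .. row 15) = 1110111011111111
Output column grouped in 4s = 1110 1110 1111 1111 = 0xEEFF
Convert to decimal digit by digit (value = value*16 + digit):
  E -> 14
  14*16 + 14 (E) = 238
  238*16 + 15 (F) = 3823
  3823*16 + 15 (F) = 61183
Decimal = 61183

61183


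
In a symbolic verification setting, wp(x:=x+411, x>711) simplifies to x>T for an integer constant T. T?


Formula: wp(x:=E, P) = P[E/x] (substitute E for x in postcondition)
Step 1: Postcondition: x>711
Step 2: Substitute x+411 for x: x+411>711
Step 3: Solve for x: x > 711-411 = 300

300


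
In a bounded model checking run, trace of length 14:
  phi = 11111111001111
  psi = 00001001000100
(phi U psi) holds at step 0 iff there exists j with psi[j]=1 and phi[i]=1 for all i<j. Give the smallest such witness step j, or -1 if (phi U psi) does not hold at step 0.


(phi U psi) at 0: need smallest j with psi[j]=1 and phi[i]=1 for all i in [0,j).
Scan from step 0:
  step 0: phi=1, psi=0 -> continue
  step 1: phi=1, psi=0 -> continue
  step 2: phi=1, psi=0 -> continue
  step 3: phi=1, psi=0 -> continue
  step 4: psi=1 and phi held for [0,4) -> witness found
Witness step = 4

4


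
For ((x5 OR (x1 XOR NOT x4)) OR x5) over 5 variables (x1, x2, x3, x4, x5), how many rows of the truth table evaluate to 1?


Formula: ((x5 OR (x1 XOR NOT x4)) OR x5) over 5 vars (32 rows)
Evaluate each row (x1, x2, x3, x4, x5 as bits, MSB first):
  row 0 [00000]: ((0 OR (0 XOR NOT 0)) OR 0) -> 1
  row 1 [00001]: ((1 OR (0 XOR NOT 0)) OR 1) -> 1
  row 2 [00010]: ((0 OR (0 XOR NOT 1)) OR 0) -> 0
  row 3 [00011]: ((1 OR (0 XOR NOT 1)) OR 1) -> 1
  row 4 [00100]: ((0 OR (0 XOR NOT 0)) OR 0) -> 1
  row 5 [00101]: ((1 OR (0 XOR NOT 0)) OR 1) -> 1
  row 6 [00110]: ((0 OR (0 XOR NOT 1)) OR 0) -> 0
  row 7 [00111]: ((1 OR (0 XOR NOT 1)) OR 1) -> 1
  row 8 [01000]: ((0 OR (0 XOR NOT 0)) OR 0) -> 1
  row 9 [01001]: ((1 OR (0 XOR NOT 0)) OR 1) -> 1
  row 10 [01010]: ((0 OR (0 XOR NOT 1)) OR 0) -> 0
  row 11 [01011]: ((1 OR (0 XOR NOT 1)) OR 1) -> 1
  row 12 [01100]: ((0 OR (0 XOR NOT 0)) OR 0) -> 1
  row 13 [01101]: ((1 OR (0 XOR NOT 0)) OR 1) -> 1
  row 14 [01110]: ((0 OR (0 XOR NOT 1)) OR 0) -> 0
  row 15 [01111]: ((1 OR (0 XOR NOT 1)) OR 1) -> 1
  row 16 [10000]: ((0 OR (1 XOR NOT 0)) OR 0) -> 0
  row 17 [10001]: ((1 OR (1 XOR NOT 0)) OR 1) -> 1
  row 18 [10010]: ((0 OR (1 XOR NOT 1)) OR 0) -> 1
  row 19 [10011]: ((1 OR (1 XOR NOT 1)) OR 1) -> 1
  row 20 [10100]: ((0 OR (1 XOR NOT 0)) OR 0) -> 0
  row 21 [10101]: ((1 OR (1 XOR NOT 0)) OR 1) -> 1
  row 22 [10110]: ((0 OR (1 XOR NOT 1)) OR 0) -> 1
  row 23 [10111]: ((1 OR (1 XOR NOT 1)) OR 1) -> 1
  row 24 [11000]: ((0 OR (1 XOR NOT 0)) OR 0) -> 0
  row 25 [11001]: ((1 OR (1 XOR NOT 0)) OR 1) -> 1
  row 26 [11010]: ((0 OR (1 XOR NOT 1)) OR 0) -> 1
  row 27 [11011]: ((1 OR (1 XOR NOT 1)) OR 1) -> 1
  row 28 [11100]: ((0 OR (1 XOR NOT 0)) OR 0) -> 0
  row 29 [11101]: ((1 OR (1 XOR NOT 0)) OR 1) -> 1
  row 30 [11110]: ((0 OR (1 XOR NOT 1)) OR 0) -> 1
  row 31 [11111]: ((1 OR (1 XOR NOT 1)) OR 1) -> 1
Full result column, 8 rows per line (x1,x2 fixed per line; x3,x4,x5 runs 000..111 left to right):
  rows 0-7 [x1,x2=00]: 11011101  (ones: 6)
  rows 8-15 [x1,x2=01]: 11011101  (ones: 6)
  rows 16-23 [x1,x2=10]: 01110111  (ones: 6)
  rows 24-31 [x1,x2=11]: 01110111  (ones: 6)
Count of 1-rows = 6+6+6+6 = 24

24


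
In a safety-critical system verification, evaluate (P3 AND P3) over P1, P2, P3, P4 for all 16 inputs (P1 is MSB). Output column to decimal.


Formula: (P3 AND P3) over P1, P2, P3, P4 (16 rows)
Evaluate each row (bits = P1,P2,P3,P4, MSB first):
  row 0 [0000]: (0 AND 0) -> 0
  row 1 [0001]: (0 AND 0) -> 0
  row 2 [0010]: (1 AND 1) -> 1
  row 3 [0011]: (1 AND 1) -> 1
  row 4 [0100]: (0 AND 0) -> 0
  row 5 [0101]: (0 AND 0) -> 0
  row 6 [0110]: (1 AND 1) -> 1
  row 7 [0111]: (1 AND 1) -> 1
  row 8 [1000]: (0 AND 0) -> 0
  row 9 [1001]: (0 AND 0) -> 0
  row 10 [1010]: (1 AND 1) -> 1
  row 11 [1011]: (1 AND 1) -> 1
  row 12 [1100]: (0 AND 0) -> 0
  row 13 [1101]: (0 AND 0) -> 0
  row 14 [1110]: (1 AND 1) -> 1
  row 15 [1111]: (1 AND 1) -> 1
Full result column, 4 rows per line (P1,P2 fixed per line; P3,P4 runs 00..11 left to right):
  rows 0-3 [P1,P2=00]: 0011  = hex 3
  rows 4-7 [P1,P2=01]: 0011  = hex 3
  rows 8-11 [P1,P2=10]: 0011  = hex 3
  rows 12-15 [P1,P2=11]: 0011  = hex 3
Output column (row 0 .. row 15) = 0011001100110011
Output column grouped in 4s = 0011 0011 0011 0011 = 0x3333
Convert to decimal digit by digit (value = value*16 + digit):
  3 -> 3
  3*16 + 3 = 51
  51*16 + 3 = 819
  819*16 + 3 = 13107
Decimal = 13107

13107


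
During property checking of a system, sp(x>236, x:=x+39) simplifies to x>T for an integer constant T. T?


Formula: sp(P, x:=E) = exists old_x. (x = E[old_x/x]) AND P[old_x/x] (old_x is the value of x before the assignment; eliminate old_x by solving x = E[old_x/x] for old_x)
Step 1: Precondition P: x>236, i.e. old_x > 236
Step 2: Assignment gives x = old_x + 39, so old_x = x - 39
Step 3: Substitute into P: x - 39 > 236
Step 4: Simplify: x > 236+39 = 275

275


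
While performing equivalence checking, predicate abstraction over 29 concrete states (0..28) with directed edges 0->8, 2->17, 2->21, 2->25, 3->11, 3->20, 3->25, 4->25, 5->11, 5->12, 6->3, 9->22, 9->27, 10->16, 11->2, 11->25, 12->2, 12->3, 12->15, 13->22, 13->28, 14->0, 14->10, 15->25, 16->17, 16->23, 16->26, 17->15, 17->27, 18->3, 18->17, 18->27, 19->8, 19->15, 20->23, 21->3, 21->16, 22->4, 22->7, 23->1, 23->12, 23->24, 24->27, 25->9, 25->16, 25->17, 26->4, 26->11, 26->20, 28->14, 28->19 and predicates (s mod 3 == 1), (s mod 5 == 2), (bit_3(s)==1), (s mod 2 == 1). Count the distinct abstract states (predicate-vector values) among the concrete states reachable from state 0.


BFS from 0:
Concrete reachable: {0, 8}
Abstract via predicates (s mod 3 == 1), (s mod 5 == 2), (bit_3(s)==1), (s mod 2 == 1):
  (0,0,0,0) <- {0}
  (0,0,1,0) <- {8}
Distinct abstract states = 2

2


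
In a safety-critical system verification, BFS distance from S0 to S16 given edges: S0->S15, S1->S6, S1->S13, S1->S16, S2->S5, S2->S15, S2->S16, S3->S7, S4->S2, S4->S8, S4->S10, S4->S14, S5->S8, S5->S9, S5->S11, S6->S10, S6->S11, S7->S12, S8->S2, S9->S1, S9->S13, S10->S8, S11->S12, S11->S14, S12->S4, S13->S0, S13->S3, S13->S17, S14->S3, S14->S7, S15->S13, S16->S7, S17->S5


BFS layer-by-layer from S0:
  dist 0: {S0}
  dist 1: {S15}
  dist 2: {S13}
  dist 3: {S3, S17}
  dist 4: {S5, S7}
  dist 5: {S8, S9, S11, S12}
  dist 6: {S1, S2, S4, S14}
  dist 7: {S6, S10, S16}
  -> S16 reached at distance 7
Shortest path length = 7

7


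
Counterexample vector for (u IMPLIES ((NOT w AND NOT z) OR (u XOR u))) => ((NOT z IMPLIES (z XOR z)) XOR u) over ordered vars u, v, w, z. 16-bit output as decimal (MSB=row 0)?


F1 = (u IMPLIES ((NOT w AND NOT z) OR (u XOR u)))
F2 = ((NOT z IMPLIES (z XOR z)) XOR u)
Counterexample to F1=>F2 is where F1=1 and F2=0.
Evaluate each row (bits = u,v,w,z, MSB first):
  row 0 [0000]: F1=1 F2=0 -> F1&~F2 -> 1
  row 1 [0001]: F1=1 F2=1 -> F1&~F2 -> 0
  row 2 [0010]: F1=1 F2=0 -> F1&~F2 -> 1
  row 3 [0011]: F1=1 F2=1 -> F1&~F2 -> 0
  row 4 [0100]: F1=1 F2=0 -> F1&~F2 -> 1
  row 5 [0101]: F1=1 F2=1 -> F1&~F2 -> 0
  row 6 [0110]: F1=1 F2=0 -> F1&~F2 -> 1
  row 7 [0111]: F1=1 F2=1 -> F1&~F2 -> 0
  row 8 [1000]: F1=1 F2=1 -> F1&~F2 -> 0
  row 9 [1001]: F1=0 F2=0 -> F1&~F2 -> 0
  row 10 [1010]: F1=0 F2=1 -> F1&~F2 -> 0
  row 11 [1011]: F1=0 F2=0 -> F1&~F2 -> 0
  row 12 [1100]: F1=1 F2=1 -> F1&~F2 -> 0
  row 13 [1101]: F1=0 F2=0 -> F1&~F2 -> 0
  row 14 [1110]: F1=0 F2=1 -> F1&~F2 -> 0
  row 15 [1111]: F1=0 F2=0 -> F1&~F2 -> 0
Full result column, 4 rows per line (u,v fixed per line; w,z runs 00..11 left to right):
  rows 0-3 [u,v=00]: 1010  = hex A
  rows 4-7 [u,v=01]: 1010  = hex A
  rows 8-11 [u,v=10]: 0000  = hex 0
  rows 12-15 [u,v=11]: 0000  = hex 0
Counterexample vector (row 0 .. row 15) = 1010101000000000
Output column grouped in 4s = 1010 1010 0000 0000 = 0xAA00
Convert to decimal digit by digit (value = value*16 + digit):
  A -> 10
  10*16 + 10 (A) = 170
  170*16 + 0 = 2720
  2720*16 + 0 = 43520
Decimal = 43520

43520


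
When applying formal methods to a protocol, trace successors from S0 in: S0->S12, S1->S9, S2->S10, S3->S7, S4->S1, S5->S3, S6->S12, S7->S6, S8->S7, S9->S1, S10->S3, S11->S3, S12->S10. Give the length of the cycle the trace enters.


Trace from S0 until a state repeats:
  S0 -> S12 -> S10 -> S3 -> S7 -> S6 -> S12
S12 first seen at step 1, revisited at step 6.
Cycle length = 6 - 1 = 5

5


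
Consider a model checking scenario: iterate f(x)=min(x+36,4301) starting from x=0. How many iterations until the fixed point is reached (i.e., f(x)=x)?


Step 1: x=0, cap=4301, increment=36
Step 2: x grows by 36 each step until capped at 4301; fixed point is x=4301
Step 3: iterations = ceil(4301/36) = 120

120


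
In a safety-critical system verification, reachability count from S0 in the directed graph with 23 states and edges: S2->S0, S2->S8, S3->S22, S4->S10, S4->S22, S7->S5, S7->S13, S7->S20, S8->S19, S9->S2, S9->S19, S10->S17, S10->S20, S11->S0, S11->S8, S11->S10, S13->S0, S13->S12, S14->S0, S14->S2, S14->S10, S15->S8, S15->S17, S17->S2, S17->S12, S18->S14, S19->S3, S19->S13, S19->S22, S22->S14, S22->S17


BFS from S0:
  layer 0: {S0}
Reachable set: {S0}
Count = 1

1


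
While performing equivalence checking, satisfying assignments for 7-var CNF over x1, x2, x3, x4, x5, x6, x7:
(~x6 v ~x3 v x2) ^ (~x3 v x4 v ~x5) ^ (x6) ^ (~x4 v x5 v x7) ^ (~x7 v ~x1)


CNF with 5 clauses over 7 vars (128 assignments).
An assignment satisfies CNF iff every clause has >=1 true literal.
Check each row (bits = x1,x2,x3,x4,x5,x6,x7; clause T/F shown):
  row 0 [0000000]: clauses=TTFTT -> 0
  row 1 [0000001]: clauses=TTFTT -> 0
  row 2 [0000010]: clauses=TTTTT -> 1
  row 3 [0000011]: clauses=TTTTT -> 1
  row 4 [0000100]: clauses=TTFTT -> 0
  (every remaining row is evaluated the same way; all 128 results are listed next)
Full result column, 8 rows per line (x1,x2,x3,x4 fixed per line; x5,x6,x7 runs 000..111 left to right):
  rows 0-7 [x1,x2,x3,x4=0000]: 00110011  (ones: 4)
  rows 8-15 [x1,x2,x3,x4=0001]: 00010011  (ones: 3)
  rows 16-23 [x1,x2,x3,x4=0010]: 00000000  (ones: 0)
  rows 24-31 [x1,x2,x3,x4=0011]: 00000000  (ones: 0)
  rows 32-39 [x1,x2,x3,x4=0100]: 00110011  (ones: 4)
  rows 40-47 [x1,x2,x3,x4=0101]: 00010011  (ones: 3)
  rows 48-55 [x1,x2,x3,x4=0110]: 00110000  (ones: 2)
  rows 56-63 [x1,x2,x3,x4=0111]: 00010011  (ones: 3)
  rows 64-71 [x1,x2,x3,x4=1000]: 00100010  (ones: 2)
  rows 72-79 [x1,x2,x3,x4=1001]: 00000010  (ones: 1)
  rows 80-87 [x1,x2,x3,x4=1010]: 00000000  (ones: 0)
  rows 88-95 [x1,x2,x3,x4=1011]: 00000000  (ones: 0)
  rows 96-103 [x1,x2,x3,x4=1100]: 00100010  (ones: 2)
  rows 104-111 [x1,x2,x3,x4=1101]: 00000010  (ones: 1)
  rows 112-119 [x1,x2,x3,x4=1110]: 00100000  (ones: 1)
  rows 120-127 [x1,x2,x3,x4=1111]: 00000010  (ones: 1)
Satisfying assignments = 4+3+0+0+4+3+2+3+2+1+0+0+2+1+1+1 = 27

27


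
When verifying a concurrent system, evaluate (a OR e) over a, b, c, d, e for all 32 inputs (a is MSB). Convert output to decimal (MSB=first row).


Formula: (a OR e) over a, b, c, d, e (32 rows)
Evaluate each row (bits = a,b,c,d,e, MSB first):
  row 0 [00000]: (0 OR 0) -> 0
  row 1 [00001]: (0 OR 1) -> 1
  row 2 [00010]: (0 OR 0) -> 0
  row 3 [00011]: (0 OR 1) -> 1
  row 4 [00100]: (0 OR 0) -> 0
  row 5 [00101]: (0 OR 1) -> 1
  row 6 [00110]: (0 OR 0) -> 0
  row 7 [00111]: (0 OR 1) -> 1
  row 8 [01000]: (0 OR 0) -> 0
  row 9 [01001]: (0 OR 1) -> 1
  row 10 [01010]: (0 OR 0) -> 0
  row 11 [01011]: (0 OR 1) -> 1
  row 12 [01100]: (0 OR 0) -> 0
  row 13 [01101]: (0 OR 1) -> 1
  row 14 [01110]: (0 OR 0) -> 0
  row 15 [01111]: (0 OR 1) -> 1
  row 16 [10000]: (1 OR 0) -> 1
  row 17 [10001]: (1 OR 1) -> 1
  row 18 [10010]: (1 OR 0) -> 1
  row 19 [10011]: (1 OR 1) -> 1
  row 20 [10100]: (1 OR 0) -> 1
  row 21 [10101]: (1 OR 1) -> 1
  row 22 [10110]: (1 OR 0) -> 1
  row 23 [10111]: (1 OR 1) -> 1
  row 24 [11000]: (1 OR 0) -> 1
  row 25 [11001]: (1 OR 1) -> 1
  row 26 [11010]: (1 OR 0) -> 1
  row 27 [11011]: (1 OR 1) -> 1
  row 28 [11100]: (1 OR 0) -> 1
  row 29 [11101]: (1 OR 1) -> 1
  row 30 [11110]: (1 OR 0) -> 1
  row 31 [11111]: (1 OR 1) -> 1
Full result column, 4 rows per line (a,b,c fixed per line; d,e runs 00..11 left to right):
  rows 0-3 [a,b,c=000]: 0101  = hex 5
  rows 4-7 [a,b,c=001]: 0101  = hex 5
  rows 8-11 [a,b,c=010]: 0101  = hex 5
  rows 12-15 [a,b,c=011]: 0101  = hex 5
  rows 16-19 [a,b,c=100]: 1111  = hex F
  rows 20-23 [a,b,c=101]: 1111  = hex F
  rows 24-27 [a,b,c=110]: 1111  = hex F
  rows 28-31 [a,b,c=111]: 1111  = hex F
Output column (row 0 .. row 31) = 01010101010101011111111111111111
Output column grouped in 4s = 0101 0101 0101 0101 1111 1111 1111 1111 = 0x5555FFFF
Convert to decimal digit by digit (value = value*16 + digit):
  5 -> 5
  5*16 + 5 = 85
  85*16 + 5 = 1365
  1365*16 + 5 = 21845
  21845*16 + 15 (F) = 349535
  349535*16 + 15 (F) = 5592575
  5592575*16 + 15 (F) = 89481215
  89481215*16 + 15 (F) = 1431699455
Decimal = 1431699455

1431699455


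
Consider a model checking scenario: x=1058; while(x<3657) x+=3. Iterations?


Step 1: x goes from 1058 toward 3657 by 3; the body runs while x<3657, so iterations = ceil((bound-start)/step)
Step 2: Distance=2599
Step 3: ceil(2599/3)=867

867


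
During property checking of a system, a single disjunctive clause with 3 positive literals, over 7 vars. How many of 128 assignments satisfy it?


Step 1: Total=2^7=128
Step 2: Unsat when all 3 false: 2^4=16
Step 3: Sat=128-16=112

112


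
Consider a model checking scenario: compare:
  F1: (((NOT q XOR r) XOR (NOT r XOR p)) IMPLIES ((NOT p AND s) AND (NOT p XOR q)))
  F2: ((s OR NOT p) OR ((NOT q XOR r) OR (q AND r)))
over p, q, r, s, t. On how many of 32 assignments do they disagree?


F1 = (((NOT q XOR r) XOR (NOT r XOR p)) IMPLIES ((NOT p AND s) AND (NOT p XOR q)))
F2 = ((s OR NOT p) OR ((NOT q XOR r) OR (q AND r)))
Evaluate both on each of 32 rows (bits = p,q,r,s,t):
  row 0 [00000]: F1=1 F2=1 -> 0
  row 1 [00001]: F1=1 F2=1 -> 0
  row 2 [00010]: F1=1 F2=1 -> 0
  row 3 [00011]: F1=1 F2=1 -> 0
  row 4 [00100]: F1=1 F2=1 -> 0
  row 5 [00101]: F1=1 F2=1 -> 0
  row 6 [00110]: F1=1 F2=1 -> 0
  row 7 [00111]: F1=1 F2=1 -> 0
  row 8 [01000]: F1=0 F2=1 (differ) -> 1
  row 9 [01001]: F1=0 F2=1 (differ) -> 1
  row 10 [01010]: F1=0 F2=1 (differ) -> 1
  row 11 [01011]: F1=0 F2=1 (differ) -> 1
  row 12 [01100]: F1=0 F2=1 (differ) -> 1
  row 13 [01101]: F1=0 F2=1 (differ) -> 1
  row 14 [01110]: F1=0 F2=1 (differ) -> 1
  row 15 [01111]: F1=0 F2=1 (differ) -> 1
  row 16 [10000]: F1=0 F2=1 (differ) -> 1
  row 17 [10001]: F1=0 F2=1 (differ) -> 1
  row 18 [10010]: F1=0 F2=1 (differ) -> 1
  row 19 [10011]: F1=0 F2=1 (differ) -> 1
  row 20 [10100]: F1=0 F2=0 -> 0
  row 21 [10101]: F1=0 F2=0 -> 0
  row 22 [10110]: F1=0 F2=1 (differ) -> 1
  row 23 [10111]: F1=0 F2=1 (differ) -> 1
  row 24 [11000]: F1=1 F2=0 (differ) -> 1
  row 25 [11001]: F1=1 F2=0 (differ) -> 1
  row 26 [11010]: F1=1 F2=1 -> 0
  row 27 [11011]: F1=1 F2=1 -> 0
  row 28 [11100]: F1=1 F2=1 -> 0
  row 29 [11101]: F1=1 F2=1 -> 0
  row 30 [11110]: F1=1 F2=1 -> 0
  row 31 [11111]: F1=1 F2=1 -> 0
Full result column, 8 rows per line (p,q fixed per line; r,s,t runs 000..111 left to right):
  rows 0-7 [p,q=00]: 00000000  (ones: 0)
  rows 8-15 [p,q=01]: 11111111  (ones: 8)
  rows 16-23 [p,q=10]: 11110011  (ones: 6)
  rows 24-31 [p,q=11]: 11000000  (ones: 2)
Disagreements = 0+8+6+2 = 16

16


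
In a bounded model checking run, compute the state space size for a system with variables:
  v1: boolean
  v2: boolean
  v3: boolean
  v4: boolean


State space = product of domain sizes of all variables.
Domain sizes:
  v1 (boolean): 2
  v2 (boolean): 2
  v3 (boolean): 2
  v4 (boolean): 2
Product = 2 * 2 * 2 * 2 = 16

16


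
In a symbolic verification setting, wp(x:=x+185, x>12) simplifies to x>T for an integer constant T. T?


Formula: wp(x:=E, P) = P[E/x] (substitute E for x in postcondition)
Step 1: Postcondition: x>12
Step 2: Substitute x+185 for x: x+185>12
Step 3: Solve for x: x > 12-185 = -173

-173


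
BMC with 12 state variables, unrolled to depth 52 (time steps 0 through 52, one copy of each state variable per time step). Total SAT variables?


BMC unrolls to depth k, creating one copy of each state var for steps 0..k.
Step count = 52 + 1 = 53 (steps 0 through 52)
Vars per step = 12
Total = 12 * 53 = 636

636


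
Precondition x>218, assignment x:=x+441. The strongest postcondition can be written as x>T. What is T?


Formula: sp(P, x:=E) = exists old_x. (x = E[old_x/x]) AND P[old_x/x] (old_x is the value of x before the assignment; eliminate old_x by solving x = E[old_x/x] for old_x)
Step 1: Precondition P: x>218, i.e. old_x > 218
Step 2: Assignment gives x = old_x + 441, so old_x = x - 441
Step 3: Substitute into P: x - 441 > 218
Step 4: Simplify: x > 218+441 = 659

659


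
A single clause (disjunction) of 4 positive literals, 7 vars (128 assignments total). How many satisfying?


Step 1: Total=2^7=128
Step 2: Unsat when all 4 false: 2^3=8
Step 3: Sat=128-8=120

120


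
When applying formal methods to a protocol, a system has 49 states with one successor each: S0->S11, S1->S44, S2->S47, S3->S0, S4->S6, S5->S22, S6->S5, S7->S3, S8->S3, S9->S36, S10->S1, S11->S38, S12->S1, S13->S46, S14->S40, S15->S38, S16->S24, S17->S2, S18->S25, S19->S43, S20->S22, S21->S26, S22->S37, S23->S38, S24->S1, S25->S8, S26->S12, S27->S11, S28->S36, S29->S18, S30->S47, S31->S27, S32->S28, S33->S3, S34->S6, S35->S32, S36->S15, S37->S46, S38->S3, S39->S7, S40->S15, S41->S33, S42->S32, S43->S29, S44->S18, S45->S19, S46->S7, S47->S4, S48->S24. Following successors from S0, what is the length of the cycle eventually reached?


Trace from S0 until a state repeats:
  S0 -> S11 -> S38 -> S3 -> S0
S0 first seen at step 0, revisited at step 4.
Cycle length = 4 - 0 = 4

4


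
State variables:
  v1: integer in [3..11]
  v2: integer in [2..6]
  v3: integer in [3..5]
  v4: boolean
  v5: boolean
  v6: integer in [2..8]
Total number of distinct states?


State space = product of domain sizes of all variables.
Domain sizes:
  v1 (integer in [3..11]): 9
  v2 (integer in [2..6]): 5
  v3 (integer in [3..5]): 3
  v4 (boolean): 2
  v5 (boolean): 2
  v6 (integer in [2..8]): 7
Product = 9 * 5 * 3 * 2 * 2 * 7 = 3780

3780


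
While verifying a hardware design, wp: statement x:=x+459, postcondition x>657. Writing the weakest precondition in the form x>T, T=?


Formula: wp(x:=E, P) = P[E/x] (substitute E for x in postcondition)
Step 1: Postcondition: x>657
Step 2: Substitute x+459 for x: x+459>657
Step 3: Solve for x: x > 657-459 = 198

198


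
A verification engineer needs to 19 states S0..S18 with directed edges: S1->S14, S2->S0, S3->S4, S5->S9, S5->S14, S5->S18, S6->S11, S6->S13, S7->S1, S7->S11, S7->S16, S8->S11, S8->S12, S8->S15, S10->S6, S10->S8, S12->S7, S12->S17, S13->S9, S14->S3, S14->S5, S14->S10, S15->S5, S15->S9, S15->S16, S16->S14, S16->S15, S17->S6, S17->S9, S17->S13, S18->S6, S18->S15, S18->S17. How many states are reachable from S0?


BFS from S0:
  layer 0: {S0}
Reachable set: {S0}
Count = 1

1


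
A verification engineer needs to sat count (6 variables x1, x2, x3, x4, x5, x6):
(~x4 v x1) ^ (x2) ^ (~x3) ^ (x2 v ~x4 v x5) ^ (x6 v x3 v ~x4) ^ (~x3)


CNF with 6 clauses over 6 vars (64 assignments).
An assignment satisfies CNF iff every clause has >=1 true literal.
Check each row (bits = x1,x2,x3,x4,x5,x6; clause T/F shown):
  row 0 [000000]: clauses=TFTTTT -> 0
  row 1 [000001]: clauses=TFTTTT -> 0
  row 2 [000010]: clauses=TFTTTT -> 0
  row 3 [000011]: clauses=TFTTTT -> 0
  row 4 [000100]: clauses=FFTFFT -> 0
  (every remaining row is evaluated the same way; all 64 results are listed next)
Full result column, 8 rows per line (x1,x2,x3 fixed per line; x4,x5,x6 runs 000..111 left to right):
  rows 0-7 [x1,x2,x3=000]: 00000000  (ones: 0)
  rows 8-15 [x1,x2,x3=001]: 00000000  (ones: 0)
  rows 16-23 [x1,x2,x3=010]: 11110000  (ones: 4)
  rows 24-31 [x1,x2,x3=011]: 00000000  (ones: 0)
  rows 32-39 [x1,x2,x3=100]: 00000000  (ones: 0)
  rows 40-47 [x1,x2,x3=101]: 00000000  (ones: 0)
  rows 48-55 [x1,x2,x3=110]: 11110101  (ones: 6)
  rows 56-63 [x1,x2,x3=111]: 00000000  (ones: 0)
Satisfying assignments = 0+0+4+0+0+0+6+0 = 10

10


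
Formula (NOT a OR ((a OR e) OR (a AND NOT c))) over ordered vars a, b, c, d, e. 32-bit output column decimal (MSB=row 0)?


Formula: (NOT a OR ((a OR e) OR (a AND NOT c))) over a, b, c, d, e (32 rows)
Evaluate each row (bits = a,b,c,d,e, MSB first):
  row 0 [00000]: (NOT 0 OR ((0 OR 0) OR (0 AND NOT 0))) -> 1
  row 1 [00001]: (NOT 0 OR ((0 OR 1) OR (0 AND NOT 0))) -> 1
  row 2 [00010]: (NOT 0 OR ((0 OR 0) OR (0 AND NOT 0))) -> 1
  row 3 [00011]: (NOT 0 OR ((0 OR 1) OR (0 AND NOT 0))) -> 1
  row 4 [00100]: (NOT 0 OR ((0 OR 0) OR (0 AND NOT 1))) -> 1
  row 5 [00101]: (NOT 0 OR ((0 OR 1) OR (0 AND NOT 1))) -> 1
  row 6 [00110]: (NOT 0 OR ((0 OR 0) OR (0 AND NOT 1))) -> 1
  row 7 [00111]: (NOT 0 OR ((0 OR 1) OR (0 AND NOT 1))) -> 1
  row 8 [01000]: (NOT 0 OR ((0 OR 0) OR (0 AND NOT 0))) -> 1
  row 9 [01001]: (NOT 0 OR ((0 OR 1) OR (0 AND NOT 0))) -> 1
  row 10 [01010]: (NOT 0 OR ((0 OR 0) OR (0 AND NOT 0))) -> 1
  row 11 [01011]: (NOT 0 OR ((0 OR 1) OR (0 AND NOT 0))) -> 1
  row 12 [01100]: (NOT 0 OR ((0 OR 0) OR (0 AND NOT 1))) -> 1
  row 13 [01101]: (NOT 0 OR ((0 OR 1) OR (0 AND NOT 1))) -> 1
  row 14 [01110]: (NOT 0 OR ((0 OR 0) OR (0 AND NOT 1))) -> 1
  row 15 [01111]: (NOT 0 OR ((0 OR 1) OR (0 AND NOT 1))) -> 1
  row 16 [10000]: (NOT 1 OR ((1 OR 0) OR (1 AND NOT 0))) -> 1
  row 17 [10001]: (NOT 1 OR ((1 OR 1) OR (1 AND NOT 0))) -> 1
  row 18 [10010]: (NOT 1 OR ((1 OR 0) OR (1 AND NOT 0))) -> 1
  row 19 [10011]: (NOT 1 OR ((1 OR 1) OR (1 AND NOT 0))) -> 1
  row 20 [10100]: (NOT 1 OR ((1 OR 0) OR (1 AND NOT 1))) -> 1
  row 21 [10101]: (NOT 1 OR ((1 OR 1) OR (1 AND NOT 1))) -> 1
  row 22 [10110]: (NOT 1 OR ((1 OR 0) OR (1 AND NOT 1))) -> 1
  row 23 [10111]: (NOT 1 OR ((1 OR 1) OR (1 AND NOT 1))) -> 1
  row 24 [11000]: (NOT 1 OR ((1 OR 0) OR (1 AND NOT 0))) -> 1
  row 25 [11001]: (NOT 1 OR ((1 OR 1) OR (1 AND NOT 0))) -> 1
  row 26 [11010]: (NOT 1 OR ((1 OR 0) OR (1 AND NOT 0))) -> 1
  row 27 [11011]: (NOT 1 OR ((1 OR 1) OR (1 AND NOT 0))) -> 1
  row 28 [11100]: (NOT 1 OR ((1 OR 0) OR (1 AND NOT 1))) -> 1
  row 29 [11101]: (NOT 1 OR ((1 OR 1) OR (1 AND NOT 1))) -> 1
  row 30 [11110]: (NOT 1 OR ((1 OR 0) OR (1 AND NOT 1))) -> 1
  row 31 [11111]: (NOT 1 OR ((1 OR 1) OR (1 AND NOT 1))) -> 1
Full result column, 4 rows per line (a,b,c fixed per line; d,e runs 00..11 left to right):
  rows 0-3 [a,b,c=000]: 1111  = hex F
  rows 4-7 [a,b,c=001]: 1111  = hex F
  rows 8-11 [a,b,c=010]: 1111  = hex F
  rows 12-15 [a,b,c=011]: 1111  = hex F
  rows 16-19 [a,b,c=100]: 1111  = hex F
  rows 20-23 [a,b,c=101]: 1111  = hex F
  rows 24-27 [a,b,c=110]: 1111  = hex F
  rows 28-31 [a,b,c=111]: 1111  = hex F
Output column (row 0 .. row 31) = 11111111111111111111111111111111
Output column grouped in 4s = 1111 1111 1111 1111 1111 1111 1111 1111 = 0xFFFFFFFF
Convert to decimal digit by digit (value = value*16 + digit):
  F -> 15
  15*16 + 15 (F) = 255
  255*16 + 15 (F) = 4095
  4095*16 + 15 (F) = 65535
  65535*16 + 15 (F) = 1048575
  1048575*16 + 15 (F) = 16777215
  16777215*16 + 15 (F) = 268435455
  268435455*16 + 15 (F) = 4294967295
Decimal = 4294967295

4294967295


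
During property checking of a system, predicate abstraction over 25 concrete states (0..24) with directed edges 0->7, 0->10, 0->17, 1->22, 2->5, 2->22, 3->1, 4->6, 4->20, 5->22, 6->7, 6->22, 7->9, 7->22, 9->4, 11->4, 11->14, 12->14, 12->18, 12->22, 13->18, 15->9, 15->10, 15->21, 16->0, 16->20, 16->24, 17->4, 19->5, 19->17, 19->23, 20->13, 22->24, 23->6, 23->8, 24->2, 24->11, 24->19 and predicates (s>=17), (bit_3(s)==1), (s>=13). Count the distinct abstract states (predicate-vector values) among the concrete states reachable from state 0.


BFS from 0:
Concrete reachable: {0, 2, 4, 5, 6, 7, 8, 9, 10, 11, 13, 14, 17, 18, 19, 20, 22, 23, 24}
Abstract via predicates (s>=17), (bit_3(s)==1), (s>=13):
  (0,0,0) <- {0, 2, 4, 5, 6, 7}
  (0,1,0) <- {8, 9, 10, 11}
  (0,1,1) <- {13, 14}
  (1,0,1) <- {17, 18, 19, 20, 22, 23}
  (1,1,1) <- {24}
Distinct abstract states = 5

5


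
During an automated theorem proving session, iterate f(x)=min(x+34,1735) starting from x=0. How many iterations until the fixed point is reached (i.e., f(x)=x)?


Step 1: x=0, cap=1735, increment=34
Step 2: x grows by 34 each step until capped at 1735; fixed point is x=1735
Step 3: iterations = ceil(1735/34) = 52

52


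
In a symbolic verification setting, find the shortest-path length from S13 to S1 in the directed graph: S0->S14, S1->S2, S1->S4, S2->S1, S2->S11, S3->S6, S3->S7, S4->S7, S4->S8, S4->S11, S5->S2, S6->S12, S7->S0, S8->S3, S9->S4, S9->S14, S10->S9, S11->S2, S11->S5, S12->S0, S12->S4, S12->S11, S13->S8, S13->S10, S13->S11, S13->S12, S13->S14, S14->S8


BFS layer-by-layer from S13:
  dist 0: {S13}
  dist 1: {S8, S10, S11, S12, S14}
  dist 2: {S0, S2, S3, S4, S5, S9}
  dist 3: {S1, S6, S7}
  -> S1 reached at distance 3
Shortest path length = 3

3


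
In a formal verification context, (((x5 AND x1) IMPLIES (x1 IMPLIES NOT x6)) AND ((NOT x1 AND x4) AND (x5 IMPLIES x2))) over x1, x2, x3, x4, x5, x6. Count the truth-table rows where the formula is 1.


Formula: (((x5 AND x1) IMPLIES (x1 IMPLIES NOT x6)) AND ((NOT x1 AND x4) AND (x5 IMPLIES x2))) over 6 vars (64 rows)
Evaluate each row (x1, x2, x3, x4, x5, x6 as bits, MSB first):
  row 0 [000000]: (((0 AND 0) IMPLIES (0 IMPLIES NOT 0)) AND ((NOT 0 AND 0) AND (0 IMPLIES 0))) -> 0
  row 1 [000001]: (((0 AND 0) IMPLIES (0 IMPLIES NOT 1)) AND ((NOT 0 AND 0) AND (0 IMPLIES 0))) -> 0
  row 2 [000010]: (((1 AND 0) IMPLIES (0 IMPLIES NOT 0)) AND ((NOT 0 AND 0) AND (1 IMPLIES 0))) -> 0
  row 3 [000011]: (((1 AND 0) IMPLIES (0 IMPLIES NOT 1)) AND ((NOT 0 AND 0) AND (1 IMPLIES 0))) -> 0
  row 4 [000100]: (((0 AND 0) IMPLIES (0 IMPLIES NOT 0)) AND ((NOT 0 AND 1) AND (0 IMPLIES 0))) -> 1
  (every remaining row is evaluated the same way; all 64 results are listed next)
Full result column, 8 rows per line (x1,x2,x3 fixed per line; x4,x5,x6 runs 000..111 left to right):
  rows 0-7 [x1,x2,x3=000]: 00001100  (ones: 2)
  rows 8-15 [x1,x2,x3=001]: 00001100  (ones: 2)
  rows 16-23 [x1,x2,x3=010]: 00001111  (ones: 4)
  rows 24-31 [x1,x2,x3=011]: 00001111  (ones: 4)
  rows 32-39 [x1,x2,x3=100]: 00000000  (ones: 0)
  rows 40-47 [x1,x2,x3=101]: 00000000  (ones: 0)
  rows 48-55 [x1,x2,x3=110]: 00000000  (ones: 0)
  rows 56-63 [x1,x2,x3=111]: 00000000  (ones: 0)
Count of 1-rows = 2+2+4+4+0+0+0+0 = 12

12


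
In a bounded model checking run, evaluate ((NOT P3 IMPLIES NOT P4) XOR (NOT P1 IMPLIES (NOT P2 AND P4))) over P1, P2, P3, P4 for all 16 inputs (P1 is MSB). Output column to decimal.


Formula: ((NOT P3 IMPLIES NOT P4) XOR (NOT P1 IMPLIES (NOT P2 AND P4))) over P1, P2, P3, P4 (16 rows)
Evaluate each row (bits = P1,P2,P3,P4, MSB first):
  row 0 [0000]: ((NOT 0 IMPLIES NOT 0) XOR (NOT 0 IMPLIES (NOT 0 AND 0))) -> 1
  row 1 [0001]: ((NOT 0 IMPLIES NOT 1) XOR (NOT 0 IMPLIES (NOT 0 AND 1))) -> 1
  row 2 [0010]: ((NOT 1 IMPLIES NOT 0) XOR (NOT 0 IMPLIES (NOT 0 AND 0))) -> 1
  row 3 [0011]: ((NOT 1 IMPLIES NOT 1) XOR (NOT 0 IMPLIES (NOT 0 AND 1))) -> 0
  row 4 [0100]: ((NOT 0 IMPLIES NOT 0) XOR (NOT 0 IMPLIES (NOT 1 AND 0))) -> 1
  row 5 [0101]: ((NOT 0 IMPLIES NOT 1) XOR (NOT 0 IMPLIES (NOT 1 AND 1))) -> 0
  row 6 [0110]: ((NOT 1 IMPLIES NOT 0) XOR (NOT 0 IMPLIES (NOT 1 AND 0))) -> 1
  row 7 [0111]: ((NOT 1 IMPLIES NOT 1) XOR (NOT 0 IMPLIES (NOT 1 AND 1))) -> 1
  row 8 [1000]: ((NOT 0 IMPLIES NOT 0) XOR (NOT 1 IMPLIES (NOT 0 AND 0))) -> 0
  row 9 [1001]: ((NOT 0 IMPLIES NOT 1) XOR (NOT 1 IMPLIES (NOT 0 AND 1))) -> 1
  row 10 [1010]: ((NOT 1 IMPLIES NOT 0) XOR (NOT 1 IMPLIES (NOT 0 AND 0))) -> 0
  row 11 [1011]: ((NOT 1 IMPLIES NOT 1) XOR (NOT 1 IMPLIES (NOT 0 AND 1))) -> 0
  row 12 [1100]: ((NOT 0 IMPLIES NOT 0) XOR (NOT 1 IMPLIES (NOT 1 AND 0))) -> 0
  row 13 [1101]: ((NOT 0 IMPLIES NOT 1) XOR (NOT 1 IMPLIES (NOT 1 AND 1))) -> 1
  row 14 [1110]: ((NOT 1 IMPLIES NOT 0) XOR (NOT 1 IMPLIES (NOT 1 AND 0))) -> 0
  row 15 [1111]: ((NOT 1 IMPLIES NOT 1) XOR (NOT 1 IMPLIES (NOT 1 AND 1))) -> 0
Full result column, 4 rows per line (P1,P2 fixed per line; P3,P4 runs 00..11 left to right):
  rows 0-3 [P1,P2=00]: 1110  = hex E
  rows 4-7 [P1,P2=01]: 1011  = hex B
  rows 8-11 [P1,P2=10]: 0100  = hex 4
  rows 12-15 [P1,P2=11]: 0100  = hex 4
Output column (row 0 .. row 15) = 1110101101000100
Output column grouped in 4s = 1110 1011 0100 0100 = 0xEB44
Convert to decimal digit by digit (value = value*16 + digit):
  E -> 14
  14*16 + 11 (B) = 235
  235*16 + 4 = 3764
  3764*16 + 4 = 60228
Decimal = 60228

60228


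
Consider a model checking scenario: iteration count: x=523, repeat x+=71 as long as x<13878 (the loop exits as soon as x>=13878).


Step 1: x goes from 523 toward 13878 by 71; the body runs while x<13878, so iterations = ceil((bound-start)/step)
Step 2: Distance=13355
Step 3: ceil(13355/71)=189

189


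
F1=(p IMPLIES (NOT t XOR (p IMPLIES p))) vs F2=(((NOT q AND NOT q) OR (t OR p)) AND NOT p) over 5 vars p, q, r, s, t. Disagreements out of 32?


F1 = (p IMPLIES (NOT t XOR (p IMPLIES p)))
F2 = (((NOT q AND NOT q) OR (t OR p)) AND NOT p)
Evaluate both on each of 32 rows (bits = p,q,r,s,t):
  row 0 [00000]: F1=1 F2=1 -> 0
  row 1 [00001]: F1=1 F2=1 -> 0
  row 2 [00010]: F1=1 F2=1 -> 0
  row 3 [00011]: F1=1 F2=1 -> 0
  row 4 [00100]: F1=1 F2=1 -> 0
  row 5 [00101]: F1=1 F2=1 -> 0
  row 6 [00110]: F1=1 F2=1 -> 0
  row 7 [00111]: F1=1 F2=1 -> 0
  row 8 [01000]: F1=1 F2=0 (differ) -> 1
  row 9 [01001]: F1=1 F2=1 -> 0
  row 10 [01010]: F1=1 F2=0 (differ) -> 1
  row 11 [01011]: F1=1 F2=1 -> 0
  row 12 [01100]: F1=1 F2=0 (differ) -> 1
  row 13 [01101]: F1=1 F2=1 -> 0
  row 14 [01110]: F1=1 F2=0 (differ) -> 1
  row 15 [01111]: F1=1 F2=1 -> 0
  row 16 [10000]: F1=0 F2=0 -> 0
  row 17 [10001]: F1=1 F2=0 (differ) -> 1
  row 18 [10010]: F1=0 F2=0 -> 0
  row 19 [10011]: F1=1 F2=0 (differ) -> 1
  row 20 [10100]: F1=0 F2=0 -> 0
  row 21 [10101]: F1=1 F2=0 (differ) -> 1
  row 22 [10110]: F1=0 F2=0 -> 0
  row 23 [10111]: F1=1 F2=0 (differ) -> 1
  row 24 [11000]: F1=0 F2=0 -> 0
  row 25 [11001]: F1=1 F2=0 (differ) -> 1
  row 26 [11010]: F1=0 F2=0 -> 0
  row 27 [11011]: F1=1 F2=0 (differ) -> 1
  row 28 [11100]: F1=0 F2=0 -> 0
  row 29 [11101]: F1=1 F2=0 (differ) -> 1
  row 30 [11110]: F1=0 F2=0 -> 0
  row 31 [11111]: F1=1 F2=0 (differ) -> 1
Full result column, 8 rows per line (p,q fixed per line; r,s,t runs 000..111 left to right):
  rows 0-7 [p,q=00]: 00000000  (ones: 0)
  rows 8-15 [p,q=01]: 10101010  (ones: 4)
  rows 16-23 [p,q=10]: 01010101  (ones: 4)
  rows 24-31 [p,q=11]: 01010101  (ones: 4)
Disagreements = 0+4+4+4 = 12

12


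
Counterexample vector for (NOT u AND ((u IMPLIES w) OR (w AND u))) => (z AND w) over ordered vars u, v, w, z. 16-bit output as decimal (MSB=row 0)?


F1 = (NOT u AND ((u IMPLIES w) OR (w AND u)))
F2 = (z AND w)
Counterexample to F1=>F2 is where F1=1 and F2=0.
Evaluate each row (bits = u,v,w,z, MSB first):
  row 0 [0000]: F1=1 F2=0 -> F1&~F2 -> 1
  row 1 [0001]: F1=1 F2=0 -> F1&~F2 -> 1
  row 2 [0010]: F1=1 F2=0 -> F1&~F2 -> 1
  row 3 [0011]: F1=1 F2=1 -> F1&~F2 -> 0
  row 4 [0100]: F1=1 F2=0 -> F1&~F2 -> 1
  row 5 [0101]: F1=1 F2=0 -> F1&~F2 -> 1
  row 6 [0110]: F1=1 F2=0 -> F1&~F2 -> 1
  row 7 [0111]: F1=1 F2=1 -> F1&~F2 -> 0
  row 8 [1000]: F1=0 F2=0 -> F1&~F2 -> 0
  row 9 [1001]: F1=0 F2=0 -> F1&~F2 -> 0
  row 10 [1010]: F1=0 F2=0 -> F1&~F2 -> 0
  row 11 [1011]: F1=0 F2=1 -> F1&~F2 -> 0
  row 12 [1100]: F1=0 F2=0 -> F1&~F2 -> 0
  row 13 [1101]: F1=0 F2=0 -> F1&~F2 -> 0
  row 14 [1110]: F1=0 F2=0 -> F1&~F2 -> 0
  row 15 [1111]: F1=0 F2=1 -> F1&~F2 -> 0
Full result column, 4 rows per line (u,v fixed per line; w,z runs 00..11 left to right):
  rows 0-3 [u,v=00]: 1110  = hex E
  rows 4-7 [u,v=01]: 1110  = hex E
  rows 8-11 [u,v=10]: 0000  = hex 0
  rows 12-15 [u,v=11]: 0000  = hex 0
Counterexample vector (row 0 .. row 15) = 1110111000000000
Output column grouped in 4s = 1110 1110 0000 0000 = 0xEE00
Convert to decimal digit by digit (value = value*16 + digit):
  E -> 14
  14*16 + 14 (E) = 238
  238*16 + 0 = 3808
  3808*16 + 0 = 60928
Decimal = 60928

60928


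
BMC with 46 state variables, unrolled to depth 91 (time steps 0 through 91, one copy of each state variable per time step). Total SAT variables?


BMC unrolls to depth k, creating one copy of each state var for steps 0..k.
Step count = 91 + 1 = 92 (steps 0 through 91)
Vars per step = 46
Total = 46 * 92 = 4232

4232


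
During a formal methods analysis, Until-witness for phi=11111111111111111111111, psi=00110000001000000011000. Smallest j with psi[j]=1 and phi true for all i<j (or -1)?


(phi U psi) at 0: need smallest j with psi[j]=1 and phi[i]=1 for all i in [0,j).
Scan from step 0:
  step 0: phi=1, psi=0 -> continue
  step 1: phi=1, psi=0 -> continue
  step 2: psi=1 and phi held for [0,2) -> witness found
Witness step = 2

2


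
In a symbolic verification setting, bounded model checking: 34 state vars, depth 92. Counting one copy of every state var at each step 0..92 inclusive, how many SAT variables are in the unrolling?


BMC unrolls to depth k, creating one copy of each state var for steps 0..k.
Step count = 92 + 1 = 93 (steps 0 through 92)
Vars per step = 34
Total = 34 * 93 = 3162

3162


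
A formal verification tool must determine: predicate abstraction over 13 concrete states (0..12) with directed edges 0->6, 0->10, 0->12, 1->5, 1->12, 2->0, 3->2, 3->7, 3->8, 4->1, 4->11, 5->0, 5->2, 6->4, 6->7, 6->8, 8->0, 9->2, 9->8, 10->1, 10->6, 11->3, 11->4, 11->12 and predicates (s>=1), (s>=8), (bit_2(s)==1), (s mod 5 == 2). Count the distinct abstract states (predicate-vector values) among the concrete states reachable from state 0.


BFS from 0:
Concrete reachable: {0, 1, 2, 3, 4, 5, 6, 7, 8, 10, 11, 12}
Abstract via predicates (s>=1), (s>=8), (bit_2(s)==1), (s mod 5 == 2):
  (0,0,0,0) <- {0}
  (1,0,0,0) <- {1, 3}
  (1,0,0,1) <- {2}
  (1,0,1,0) <- {4, 5, 6}
  (1,0,1,1) <- {7}
  (1,1,0,0) <- {8, 10, 11}
  (1,1,1,1) <- {12}
Distinct abstract states = 7

7


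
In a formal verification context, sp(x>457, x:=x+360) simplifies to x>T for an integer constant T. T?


Formula: sp(P, x:=E) = exists old_x. (x = E[old_x/x]) AND P[old_x/x] (old_x is the value of x before the assignment; eliminate old_x by solving x = E[old_x/x] for old_x)
Step 1: Precondition P: x>457, i.e. old_x > 457
Step 2: Assignment gives x = old_x + 360, so old_x = x - 360
Step 3: Substitute into P: x - 360 > 457
Step 4: Simplify: x > 457+360 = 817

817


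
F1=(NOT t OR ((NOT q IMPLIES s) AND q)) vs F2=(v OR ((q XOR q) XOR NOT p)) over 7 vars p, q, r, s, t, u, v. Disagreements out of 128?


F1 = (NOT t OR ((NOT q IMPLIES s) AND q))
F2 = (v OR ((q XOR q) XOR NOT p))
Evaluate both on each of 128 rows (bits = p,q,r,s,t,u,v):
  row 0 [0000000]: F1=1 F2=1 -> 0
  row 1 [0000001]: F1=1 F2=1 -> 0
  row 2 [0000010]: F1=1 F2=1 -> 0
  row 3 [0000011]: F1=1 F2=1 -> 0
  row 4 [0000100]: F1=0 F2=1 (differ) -> 1
  (every remaining row is evaluated the same way; all 128 results are listed next)
Full result column, 8 rows per line (p,q,r,s fixed per line; t,u,v runs 000..111 left to right):
  rows 0-7 [p,q,r,s=0000]: 00001111  (ones: 4)
  rows 8-15 [p,q,r,s=0001]: 00001111  (ones: 4)
  rows 16-23 [p,q,r,s=0010]: 00001111  (ones: 4)
  rows 24-31 [p,q,r,s=0011]: 00001111  (ones: 4)
  rows 32-39 [p,q,r,s=0100]: 00000000  (ones: 0)
  rows 40-47 [p,q,r,s=0101]: 00000000  (ones: 0)
  rows 48-55 [p,q,r,s=0110]: 00000000  (ones: 0)
  rows 56-63 [p,q,r,s=0111]: 00000000  (ones: 0)
  rows 64-71 [p,q,r,s=1000]: 10100101  (ones: 4)
  rows 72-79 [p,q,r,s=1001]: 10100101  (ones: 4)
  rows 80-87 [p,q,r,s=1010]: 10100101  (ones: 4)
  rows 88-95 [p,q,r,s=1011]: 10100101  (ones: 4)
  rows 96-103 [p,q,r,s=1100]: 10101010  (ones: 4)
  rows 104-111 [p,q,r,s=1101]: 10101010  (ones: 4)
  rows 112-119 [p,q,r,s=1110]: 10101010  (ones: 4)
  rows 120-127 [p,q,r,s=1111]: 10101010  (ones: 4)
Disagreements = 4+4+4+4+0+0+0+0+4+4+4+4+4+4+4+4 = 48

48


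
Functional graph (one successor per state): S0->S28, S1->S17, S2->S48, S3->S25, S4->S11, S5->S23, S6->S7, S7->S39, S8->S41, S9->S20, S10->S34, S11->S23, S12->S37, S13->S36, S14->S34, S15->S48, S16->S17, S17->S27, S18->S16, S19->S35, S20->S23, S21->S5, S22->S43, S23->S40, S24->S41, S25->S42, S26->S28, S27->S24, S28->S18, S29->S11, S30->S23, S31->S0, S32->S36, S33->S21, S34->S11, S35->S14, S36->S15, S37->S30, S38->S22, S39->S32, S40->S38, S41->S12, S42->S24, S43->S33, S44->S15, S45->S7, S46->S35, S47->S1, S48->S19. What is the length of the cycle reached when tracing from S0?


Trace from S0 until a state repeats:
  S0 -> S28 -> S18 -> S16 -> S17 -> S27 -> S24 -> S41 -> S12 -> S37 -> S30 -> S23 -> S40 -> S38 -> S22 -> S43 -> S33 -> S21 -> S5 -> S23
S23 first seen at step 11, revisited at step 19.
Cycle length = 19 - 11 = 8

8


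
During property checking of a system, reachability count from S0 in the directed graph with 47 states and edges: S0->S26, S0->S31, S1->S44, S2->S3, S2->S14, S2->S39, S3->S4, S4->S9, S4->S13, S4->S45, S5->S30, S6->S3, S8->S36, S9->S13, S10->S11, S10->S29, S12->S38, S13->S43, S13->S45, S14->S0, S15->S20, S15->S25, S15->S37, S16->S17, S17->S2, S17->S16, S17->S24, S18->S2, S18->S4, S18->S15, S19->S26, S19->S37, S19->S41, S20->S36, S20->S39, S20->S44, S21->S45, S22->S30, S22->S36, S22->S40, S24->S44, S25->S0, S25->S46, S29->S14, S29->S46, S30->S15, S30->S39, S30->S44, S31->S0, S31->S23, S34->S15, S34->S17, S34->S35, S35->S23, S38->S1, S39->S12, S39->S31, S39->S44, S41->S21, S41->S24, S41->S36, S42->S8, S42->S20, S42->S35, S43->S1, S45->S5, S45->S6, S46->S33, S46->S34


BFS from S0:
  layer 0: {S0}
  layer 1: {S26, S31}
  layer 2: {S23}
Reachable set: {S0, S23, S26, S31}
Count = 4

4


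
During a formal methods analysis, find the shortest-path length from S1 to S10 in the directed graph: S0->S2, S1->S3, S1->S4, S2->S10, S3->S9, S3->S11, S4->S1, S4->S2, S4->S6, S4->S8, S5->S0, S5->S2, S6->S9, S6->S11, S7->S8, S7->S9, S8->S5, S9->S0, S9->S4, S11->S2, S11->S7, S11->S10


BFS layer-by-layer from S1:
  dist 0: {S1}
  dist 1: {S3, S4}
  dist 2: {S2, S6, S8, S9, S11}
  dist 3: {S0, S5, S7, S10}
  -> S10 reached at distance 3
Shortest path length = 3

3


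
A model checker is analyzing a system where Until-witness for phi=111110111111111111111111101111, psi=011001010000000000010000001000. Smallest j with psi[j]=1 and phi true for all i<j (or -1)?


(phi U psi) at 0: need smallest j with psi[j]=1 and phi[i]=1 for all i in [0,j).
Scan from step 0:
  step 0: phi=1, psi=0 -> continue
  step 1: psi=1 and phi held for [0,1) -> witness found
Witness step = 1

1
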